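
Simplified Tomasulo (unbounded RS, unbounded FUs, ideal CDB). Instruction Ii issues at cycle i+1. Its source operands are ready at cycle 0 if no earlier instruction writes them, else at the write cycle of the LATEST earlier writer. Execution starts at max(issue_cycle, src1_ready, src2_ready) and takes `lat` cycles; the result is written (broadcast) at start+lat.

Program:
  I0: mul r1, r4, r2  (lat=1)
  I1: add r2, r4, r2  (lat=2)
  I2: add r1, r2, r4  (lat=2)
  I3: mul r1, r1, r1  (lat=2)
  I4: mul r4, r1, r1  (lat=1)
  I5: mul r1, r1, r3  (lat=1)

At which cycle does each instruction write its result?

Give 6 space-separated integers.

Answer: 2 4 6 8 9 9

Derivation:
I0 mul r1: issue@1 deps=(None,None) exec_start@1 write@2
I1 add r2: issue@2 deps=(None,None) exec_start@2 write@4
I2 add r1: issue@3 deps=(1,None) exec_start@4 write@6
I3 mul r1: issue@4 deps=(2,2) exec_start@6 write@8
I4 mul r4: issue@5 deps=(3,3) exec_start@8 write@9
I5 mul r1: issue@6 deps=(3,None) exec_start@8 write@9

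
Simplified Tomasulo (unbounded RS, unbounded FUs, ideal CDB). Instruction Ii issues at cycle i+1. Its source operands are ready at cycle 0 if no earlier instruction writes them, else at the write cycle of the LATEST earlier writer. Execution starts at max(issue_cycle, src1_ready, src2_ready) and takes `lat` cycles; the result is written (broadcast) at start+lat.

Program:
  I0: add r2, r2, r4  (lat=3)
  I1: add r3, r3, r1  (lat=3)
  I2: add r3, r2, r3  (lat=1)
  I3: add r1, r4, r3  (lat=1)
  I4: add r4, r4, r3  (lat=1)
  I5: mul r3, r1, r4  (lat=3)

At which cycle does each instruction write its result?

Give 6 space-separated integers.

Answer: 4 5 6 7 7 10

Derivation:
I0 add r2: issue@1 deps=(None,None) exec_start@1 write@4
I1 add r3: issue@2 deps=(None,None) exec_start@2 write@5
I2 add r3: issue@3 deps=(0,1) exec_start@5 write@6
I3 add r1: issue@4 deps=(None,2) exec_start@6 write@7
I4 add r4: issue@5 deps=(None,2) exec_start@6 write@7
I5 mul r3: issue@6 deps=(3,4) exec_start@7 write@10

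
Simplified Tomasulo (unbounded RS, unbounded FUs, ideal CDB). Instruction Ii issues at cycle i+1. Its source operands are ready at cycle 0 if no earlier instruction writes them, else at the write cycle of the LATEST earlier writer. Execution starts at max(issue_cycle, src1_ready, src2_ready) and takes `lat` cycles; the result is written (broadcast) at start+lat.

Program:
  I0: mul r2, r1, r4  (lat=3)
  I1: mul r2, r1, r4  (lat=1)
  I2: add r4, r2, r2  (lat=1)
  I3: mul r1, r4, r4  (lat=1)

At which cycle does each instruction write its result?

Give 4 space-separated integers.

Answer: 4 3 4 5

Derivation:
I0 mul r2: issue@1 deps=(None,None) exec_start@1 write@4
I1 mul r2: issue@2 deps=(None,None) exec_start@2 write@3
I2 add r4: issue@3 deps=(1,1) exec_start@3 write@4
I3 mul r1: issue@4 deps=(2,2) exec_start@4 write@5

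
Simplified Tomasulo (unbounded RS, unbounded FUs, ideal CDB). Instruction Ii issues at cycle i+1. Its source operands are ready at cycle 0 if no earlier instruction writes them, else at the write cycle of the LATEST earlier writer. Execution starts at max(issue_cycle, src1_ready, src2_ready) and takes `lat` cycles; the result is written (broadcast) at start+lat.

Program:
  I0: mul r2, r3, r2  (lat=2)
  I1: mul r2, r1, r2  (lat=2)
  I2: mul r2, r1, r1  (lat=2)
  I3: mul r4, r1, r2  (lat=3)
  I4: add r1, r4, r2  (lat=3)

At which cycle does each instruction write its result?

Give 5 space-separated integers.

I0 mul r2: issue@1 deps=(None,None) exec_start@1 write@3
I1 mul r2: issue@2 deps=(None,0) exec_start@3 write@5
I2 mul r2: issue@3 deps=(None,None) exec_start@3 write@5
I3 mul r4: issue@4 deps=(None,2) exec_start@5 write@8
I4 add r1: issue@5 deps=(3,2) exec_start@8 write@11

Answer: 3 5 5 8 11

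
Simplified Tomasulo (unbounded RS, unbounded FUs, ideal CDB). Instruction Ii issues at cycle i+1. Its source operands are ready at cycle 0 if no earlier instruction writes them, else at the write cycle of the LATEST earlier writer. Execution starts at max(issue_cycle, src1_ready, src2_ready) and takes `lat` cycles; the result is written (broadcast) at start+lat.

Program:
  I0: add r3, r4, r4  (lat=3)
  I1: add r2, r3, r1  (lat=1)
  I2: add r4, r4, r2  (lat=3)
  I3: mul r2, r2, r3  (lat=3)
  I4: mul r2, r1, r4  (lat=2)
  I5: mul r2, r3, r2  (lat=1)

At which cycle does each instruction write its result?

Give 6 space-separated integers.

Answer: 4 5 8 8 10 11

Derivation:
I0 add r3: issue@1 deps=(None,None) exec_start@1 write@4
I1 add r2: issue@2 deps=(0,None) exec_start@4 write@5
I2 add r4: issue@3 deps=(None,1) exec_start@5 write@8
I3 mul r2: issue@4 deps=(1,0) exec_start@5 write@8
I4 mul r2: issue@5 deps=(None,2) exec_start@8 write@10
I5 mul r2: issue@6 deps=(0,4) exec_start@10 write@11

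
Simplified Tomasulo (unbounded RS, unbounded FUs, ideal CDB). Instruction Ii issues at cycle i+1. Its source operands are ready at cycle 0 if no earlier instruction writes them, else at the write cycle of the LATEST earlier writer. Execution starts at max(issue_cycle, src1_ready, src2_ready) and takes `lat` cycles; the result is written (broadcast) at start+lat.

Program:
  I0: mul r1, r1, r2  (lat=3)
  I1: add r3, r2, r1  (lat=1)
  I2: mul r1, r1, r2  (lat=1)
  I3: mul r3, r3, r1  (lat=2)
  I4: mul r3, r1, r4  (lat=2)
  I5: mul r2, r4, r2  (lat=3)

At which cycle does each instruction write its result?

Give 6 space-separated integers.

Answer: 4 5 5 7 7 9

Derivation:
I0 mul r1: issue@1 deps=(None,None) exec_start@1 write@4
I1 add r3: issue@2 deps=(None,0) exec_start@4 write@5
I2 mul r1: issue@3 deps=(0,None) exec_start@4 write@5
I3 mul r3: issue@4 deps=(1,2) exec_start@5 write@7
I4 mul r3: issue@5 deps=(2,None) exec_start@5 write@7
I5 mul r2: issue@6 deps=(None,None) exec_start@6 write@9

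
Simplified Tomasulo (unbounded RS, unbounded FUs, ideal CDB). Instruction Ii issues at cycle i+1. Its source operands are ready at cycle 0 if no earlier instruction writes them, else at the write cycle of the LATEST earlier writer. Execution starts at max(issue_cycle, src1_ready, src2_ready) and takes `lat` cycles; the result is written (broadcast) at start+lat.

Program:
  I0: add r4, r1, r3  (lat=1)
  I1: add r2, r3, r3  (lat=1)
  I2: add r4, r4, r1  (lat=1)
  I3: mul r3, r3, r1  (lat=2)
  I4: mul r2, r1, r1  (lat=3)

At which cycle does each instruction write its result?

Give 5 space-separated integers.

I0 add r4: issue@1 deps=(None,None) exec_start@1 write@2
I1 add r2: issue@2 deps=(None,None) exec_start@2 write@3
I2 add r4: issue@3 deps=(0,None) exec_start@3 write@4
I3 mul r3: issue@4 deps=(None,None) exec_start@4 write@6
I4 mul r2: issue@5 deps=(None,None) exec_start@5 write@8

Answer: 2 3 4 6 8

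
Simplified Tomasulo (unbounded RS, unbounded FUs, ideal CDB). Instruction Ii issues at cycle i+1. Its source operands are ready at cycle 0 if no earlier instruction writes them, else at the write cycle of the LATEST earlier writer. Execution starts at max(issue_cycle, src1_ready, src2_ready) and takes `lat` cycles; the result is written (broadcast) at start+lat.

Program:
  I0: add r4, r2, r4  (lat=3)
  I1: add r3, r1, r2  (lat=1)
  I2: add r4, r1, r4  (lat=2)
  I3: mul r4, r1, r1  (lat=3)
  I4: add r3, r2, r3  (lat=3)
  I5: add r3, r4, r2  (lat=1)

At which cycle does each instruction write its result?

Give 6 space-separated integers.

I0 add r4: issue@1 deps=(None,None) exec_start@1 write@4
I1 add r3: issue@2 deps=(None,None) exec_start@2 write@3
I2 add r4: issue@3 deps=(None,0) exec_start@4 write@6
I3 mul r4: issue@4 deps=(None,None) exec_start@4 write@7
I4 add r3: issue@5 deps=(None,1) exec_start@5 write@8
I5 add r3: issue@6 deps=(3,None) exec_start@7 write@8

Answer: 4 3 6 7 8 8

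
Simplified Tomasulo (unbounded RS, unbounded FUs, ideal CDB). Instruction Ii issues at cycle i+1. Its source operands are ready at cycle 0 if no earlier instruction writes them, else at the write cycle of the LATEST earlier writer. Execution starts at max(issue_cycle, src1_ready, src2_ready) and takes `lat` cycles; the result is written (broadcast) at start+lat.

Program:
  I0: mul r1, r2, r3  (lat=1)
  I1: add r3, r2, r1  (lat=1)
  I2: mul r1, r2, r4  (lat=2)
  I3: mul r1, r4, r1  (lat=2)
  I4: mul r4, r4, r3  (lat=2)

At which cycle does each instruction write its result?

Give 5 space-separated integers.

Answer: 2 3 5 7 7

Derivation:
I0 mul r1: issue@1 deps=(None,None) exec_start@1 write@2
I1 add r3: issue@2 deps=(None,0) exec_start@2 write@3
I2 mul r1: issue@3 deps=(None,None) exec_start@3 write@5
I3 mul r1: issue@4 deps=(None,2) exec_start@5 write@7
I4 mul r4: issue@5 deps=(None,1) exec_start@5 write@7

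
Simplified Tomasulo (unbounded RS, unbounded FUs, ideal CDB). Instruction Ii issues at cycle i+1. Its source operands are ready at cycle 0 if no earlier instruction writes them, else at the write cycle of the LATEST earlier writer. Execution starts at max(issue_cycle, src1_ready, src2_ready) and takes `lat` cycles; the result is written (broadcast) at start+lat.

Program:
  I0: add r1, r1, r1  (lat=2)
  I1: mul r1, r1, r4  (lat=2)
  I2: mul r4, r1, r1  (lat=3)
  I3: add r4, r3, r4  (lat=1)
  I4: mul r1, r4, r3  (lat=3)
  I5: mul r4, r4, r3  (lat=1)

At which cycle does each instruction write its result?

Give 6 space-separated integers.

Answer: 3 5 8 9 12 10

Derivation:
I0 add r1: issue@1 deps=(None,None) exec_start@1 write@3
I1 mul r1: issue@2 deps=(0,None) exec_start@3 write@5
I2 mul r4: issue@3 deps=(1,1) exec_start@5 write@8
I3 add r4: issue@4 deps=(None,2) exec_start@8 write@9
I4 mul r1: issue@5 deps=(3,None) exec_start@9 write@12
I5 mul r4: issue@6 deps=(3,None) exec_start@9 write@10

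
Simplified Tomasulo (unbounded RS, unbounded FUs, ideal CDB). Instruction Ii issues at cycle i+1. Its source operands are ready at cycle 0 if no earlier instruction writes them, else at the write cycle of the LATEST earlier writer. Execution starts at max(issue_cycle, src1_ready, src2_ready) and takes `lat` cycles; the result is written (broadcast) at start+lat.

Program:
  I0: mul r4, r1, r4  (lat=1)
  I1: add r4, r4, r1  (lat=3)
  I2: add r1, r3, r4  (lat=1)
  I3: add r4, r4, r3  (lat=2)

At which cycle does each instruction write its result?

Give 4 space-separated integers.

I0 mul r4: issue@1 deps=(None,None) exec_start@1 write@2
I1 add r4: issue@2 deps=(0,None) exec_start@2 write@5
I2 add r1: issue@3 deps=(None,1) exec_start@5 write@6
I3 add r4: issue@4 deps=(1,None) exec_start@5 write@7

Answer: 2 5 6 7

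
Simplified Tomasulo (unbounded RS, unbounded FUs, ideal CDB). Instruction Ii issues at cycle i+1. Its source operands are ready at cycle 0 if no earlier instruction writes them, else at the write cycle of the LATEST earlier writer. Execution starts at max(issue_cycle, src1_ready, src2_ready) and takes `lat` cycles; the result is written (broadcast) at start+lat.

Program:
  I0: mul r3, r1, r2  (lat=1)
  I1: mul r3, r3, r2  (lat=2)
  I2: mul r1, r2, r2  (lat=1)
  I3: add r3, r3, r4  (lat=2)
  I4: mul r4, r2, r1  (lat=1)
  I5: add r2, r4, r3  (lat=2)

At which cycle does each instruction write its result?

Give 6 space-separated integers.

I0 mul r3: issue@1 deps=(None,None) exec_start@1 write@2
I1 mul r3: issue@2 deps=(0,None) exec_start@2 write@4
I2 mul r1: issue@3 deps=(None,None) exec_start@3 write@4
I3 add r3: issue@4 deps=(1,None) exec_start@4 write@6
I4 mul r4: issue@5 deps=(None,2) exec_start@5 write@6
I5 add r2: issue@6 deps=(4,3) exec_start@6 write@8

Answer: 2 4 4 6 6 8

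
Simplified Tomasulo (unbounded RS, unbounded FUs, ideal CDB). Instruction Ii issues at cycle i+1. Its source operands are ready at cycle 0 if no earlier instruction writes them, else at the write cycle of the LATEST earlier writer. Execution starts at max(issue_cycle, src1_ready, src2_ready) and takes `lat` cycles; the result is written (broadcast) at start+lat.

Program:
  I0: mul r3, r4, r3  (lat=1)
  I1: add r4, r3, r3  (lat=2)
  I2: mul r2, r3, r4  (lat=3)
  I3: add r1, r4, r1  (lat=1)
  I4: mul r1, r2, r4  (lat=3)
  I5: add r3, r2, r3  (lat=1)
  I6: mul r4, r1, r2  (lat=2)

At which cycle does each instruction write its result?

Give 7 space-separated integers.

I0 mul r3: issue@1 deps=(None,None) exec_start@1 write@2
I1 add r4: issue@2 deps=(0,0) exec_start@2 write@4
I2 mul r2: issue@3 deps=(0,1) exec_start@4 write@7
I3 add r1: issue@4 deps=(1,None) exec_start@4 write@5
I4 mul r1: issue@5 deps=(2,1) exec_start@7 write@10
I5 add r3: issue@6 deps=(2,0) exec_start@7 write@8
I6 mul r4: issue@7 deps=(4,2) exec_start@10 write@12

Answer: 2 4 7 5 10 8 12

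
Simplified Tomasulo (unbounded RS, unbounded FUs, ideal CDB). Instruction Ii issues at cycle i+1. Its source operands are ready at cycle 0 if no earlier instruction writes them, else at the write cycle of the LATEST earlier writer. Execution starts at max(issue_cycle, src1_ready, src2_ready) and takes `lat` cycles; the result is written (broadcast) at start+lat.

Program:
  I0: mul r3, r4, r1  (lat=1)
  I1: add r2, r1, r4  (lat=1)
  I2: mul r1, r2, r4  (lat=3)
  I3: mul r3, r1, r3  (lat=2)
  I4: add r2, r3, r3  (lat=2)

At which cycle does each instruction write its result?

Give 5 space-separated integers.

I0 mul r3: issue@1 deps=(None,None) exec_start@1 write@2
I1 add r2: issue@2 deps=(None,None) exec_start@2 write@3
I2 mul r1: issue@3 deps=(1,None) exec_start@3 write@6
I3 mul r3: issue@4 deps=(2,0) exec_start@6 write@8
I4 add r2: issue@5 deps=(3,3) exec_start@8 write@10

Answer: 2 3 6 8 10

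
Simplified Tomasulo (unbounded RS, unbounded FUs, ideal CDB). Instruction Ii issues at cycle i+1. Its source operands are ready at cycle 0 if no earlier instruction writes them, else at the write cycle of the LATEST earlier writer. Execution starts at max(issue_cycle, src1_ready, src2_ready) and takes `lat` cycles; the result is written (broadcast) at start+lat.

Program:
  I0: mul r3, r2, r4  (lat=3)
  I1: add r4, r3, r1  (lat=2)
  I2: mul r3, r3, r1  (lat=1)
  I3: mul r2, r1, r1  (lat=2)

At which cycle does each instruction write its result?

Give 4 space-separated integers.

Answer: 4 6 5 6

Derivation:
I0 mul r3: issue@1 deps=(None,None) exec_start@1 write@4
I1 add r4: issue@2 deps=(0,None) exec_start@4 write@6
I2 mul r3: issue@3 deps=(0,None) exec_start@4 write@5
I3 mul r2: issue@4 deps=(None,None) exec_start@4 write@6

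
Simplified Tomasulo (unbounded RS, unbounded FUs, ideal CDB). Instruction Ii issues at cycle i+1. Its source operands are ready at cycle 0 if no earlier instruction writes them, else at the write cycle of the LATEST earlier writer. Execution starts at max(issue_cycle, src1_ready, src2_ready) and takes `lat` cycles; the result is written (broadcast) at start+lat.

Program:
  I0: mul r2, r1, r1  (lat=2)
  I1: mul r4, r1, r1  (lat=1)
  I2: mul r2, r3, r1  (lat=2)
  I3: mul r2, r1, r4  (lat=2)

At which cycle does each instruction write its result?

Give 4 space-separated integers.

I0 mul r2: issue@1 deps=(None,None) exec_start@1 write@3
I1 mul r4: issue@2 deps=(None,None) exec_start@2 write@3
I2 mul r2: issue@3 deps=(None,None) exec_start@3 write@5
I3 mul r2: issue@4 deps=(None,1) exec_start@4 write@6

Answer: 3 3 5 6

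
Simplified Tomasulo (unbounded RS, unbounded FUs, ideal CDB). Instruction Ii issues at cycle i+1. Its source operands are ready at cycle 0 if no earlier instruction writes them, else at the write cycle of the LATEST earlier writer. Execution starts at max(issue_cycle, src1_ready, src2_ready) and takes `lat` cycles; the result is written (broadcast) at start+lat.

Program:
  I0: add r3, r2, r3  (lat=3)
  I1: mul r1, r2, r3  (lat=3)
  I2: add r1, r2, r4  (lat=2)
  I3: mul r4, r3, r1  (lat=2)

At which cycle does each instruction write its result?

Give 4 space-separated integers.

I0 add r3: issue@1 deps=(None,None) exec_start@1 write@4
I1 mul r1: issue@2 deps=(None,0) exec_start@4 write@7
I2 add r1: issue@3 deps=(None,None) exec_start@3 write@5
I3 mul r4: issue@4 deps=(0,2) exec_start@5 write@7

Answer: 4 7 5 7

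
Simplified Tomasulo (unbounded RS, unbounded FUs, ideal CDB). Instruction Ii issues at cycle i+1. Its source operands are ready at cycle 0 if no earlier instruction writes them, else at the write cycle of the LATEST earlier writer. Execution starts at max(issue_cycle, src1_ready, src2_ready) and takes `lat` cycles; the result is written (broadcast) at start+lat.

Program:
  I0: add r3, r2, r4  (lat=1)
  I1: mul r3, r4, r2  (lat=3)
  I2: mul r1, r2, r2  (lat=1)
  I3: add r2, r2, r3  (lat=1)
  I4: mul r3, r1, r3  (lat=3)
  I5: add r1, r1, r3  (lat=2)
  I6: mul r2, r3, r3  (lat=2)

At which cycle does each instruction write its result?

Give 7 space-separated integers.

I0 add r3: issue@1 deps=(None,None) exec_start@1 write@2
I1 mul r3: issue@2 deps=(None,None) exec_start@2 write@5
I2 mul r1: issue@3 deps=(None,None) exec_start@3 write@4
I3 add r2: issue@4 deps=(None,1) exec_start@5 write@6
I4 mul r3: issue@5 deps=(2,1) exec_start@5 write@8
I5 add r1: issue@6 deps=(2,4) exec_start@8 write@10
I6 mul r2: issue@7 deps=(4,4) exec_start@8 write@10

Answer: 2 5 4 6 8 10 10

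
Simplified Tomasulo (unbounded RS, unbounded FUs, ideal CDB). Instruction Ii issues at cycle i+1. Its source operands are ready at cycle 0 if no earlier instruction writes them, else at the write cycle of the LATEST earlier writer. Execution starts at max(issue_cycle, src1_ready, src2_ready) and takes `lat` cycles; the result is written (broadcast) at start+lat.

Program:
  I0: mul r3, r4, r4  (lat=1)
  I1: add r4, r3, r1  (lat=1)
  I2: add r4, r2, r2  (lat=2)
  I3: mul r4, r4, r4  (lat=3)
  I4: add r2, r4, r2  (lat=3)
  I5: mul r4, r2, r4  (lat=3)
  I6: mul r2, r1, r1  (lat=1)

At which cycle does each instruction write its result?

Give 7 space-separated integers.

Answer: 2 3 5 8 11 14 8

Derivation:
I0 mul r3: issue@1 deps=(None,None) exec_start@1 write@2
I1 add r4: issue@2 deps=(0,None) exec_start@2 write@3
I2 add r4: issue@3 deps=(None,None) exec_start@3 write@5
I3 mul r4: issue@4 deps=(2,2) exec_start@5 write@8
I4 add r2: issue@5 deps=(3,None) exec_start@8 write@11
I5 mul r4: issue@6 deps=(4,3) exec_start@11 write@14
I6 mul r2: issue@7 deps=(None,None) exec_start@7 write@8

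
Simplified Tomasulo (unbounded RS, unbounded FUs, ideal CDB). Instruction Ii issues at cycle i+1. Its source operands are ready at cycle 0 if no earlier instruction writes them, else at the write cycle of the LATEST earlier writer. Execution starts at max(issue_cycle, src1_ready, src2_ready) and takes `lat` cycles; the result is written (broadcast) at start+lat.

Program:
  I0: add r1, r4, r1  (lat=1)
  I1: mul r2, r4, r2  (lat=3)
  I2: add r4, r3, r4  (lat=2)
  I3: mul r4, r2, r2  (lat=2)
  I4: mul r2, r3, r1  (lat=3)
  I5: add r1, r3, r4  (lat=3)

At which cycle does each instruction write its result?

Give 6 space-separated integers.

Answer: 2 5 5 7 8 10

Derivation:
I0 add r1: issue@1 deps=(None,None) exec_start@1 write@2
I1 mul r2: issue@2 deps=(None,None) exec_start@2 write@5
I2 add r4: issue@3 deps=(None,None) exec_start@3 write@5
I3 mul r4: issue@4 deps=(1,1) exec_start@5 write@7
I4 mul r2: issue@5 deps=(None,0) exec_start@5 write@8
I5 add r1: issue@6 deps=(None,3) exec_start@7 write@10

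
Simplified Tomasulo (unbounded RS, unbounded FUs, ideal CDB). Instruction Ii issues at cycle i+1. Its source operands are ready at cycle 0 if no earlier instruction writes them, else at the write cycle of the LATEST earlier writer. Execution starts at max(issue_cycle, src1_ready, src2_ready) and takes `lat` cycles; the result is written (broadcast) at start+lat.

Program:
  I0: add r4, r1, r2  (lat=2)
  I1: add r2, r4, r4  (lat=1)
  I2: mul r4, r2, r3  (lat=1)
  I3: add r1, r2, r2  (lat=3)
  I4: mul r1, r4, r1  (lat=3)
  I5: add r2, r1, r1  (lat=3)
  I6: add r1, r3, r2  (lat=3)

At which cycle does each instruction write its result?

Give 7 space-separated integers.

I0 add r4: issue@1 deps=(None,None) exec_start@1 write@3
I1 add r2: issue@2 deps=(0,0) exec_start@3 write@4
I2 mul r4: issue@3 deps=(1,None) exec_start@4 write@5
I3 add r1: issue@4 deps=(1,1) exec_start@4 write@7
I4 mul r1: issue@5 deps=(2,3) exec_start@7 write@10
I5 add r2: issue@6 deps=(4,4) exec_start@10 write@13
I6 add r1: issue@7 deps=(None,5) exec_start@13 write@16

Answer: 3 4 5 7 10 13 16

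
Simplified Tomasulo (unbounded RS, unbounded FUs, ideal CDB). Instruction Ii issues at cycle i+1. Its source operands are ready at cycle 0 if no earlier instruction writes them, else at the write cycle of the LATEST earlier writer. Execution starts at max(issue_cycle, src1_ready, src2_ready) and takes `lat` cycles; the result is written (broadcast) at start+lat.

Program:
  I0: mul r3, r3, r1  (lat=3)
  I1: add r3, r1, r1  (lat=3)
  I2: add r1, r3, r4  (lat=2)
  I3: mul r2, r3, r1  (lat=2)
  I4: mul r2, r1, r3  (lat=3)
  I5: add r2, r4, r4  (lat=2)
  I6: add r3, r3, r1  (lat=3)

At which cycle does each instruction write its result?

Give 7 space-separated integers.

Answer: 4 5 7 9 10 8 10

Derivation:
I0 mul r3: issue@1 deps=(None,None) exec_start@1 write@4
I1 add r3: issue@2 deps=(None,None) exec_start@2 write@5
I2 add r1: issue@3 deps=(1,None) exec_start@5 write@7
I3 mul r2: issue@4 deps=(1,2) exec_start@7 write@9
I4 mul r2: issue@5 deps=(2,1) exec_start@7 write@10
I5 add r2: issue@6 deps=(None,None) exec_start@6 write@8
I6 add r3: issue@7 deps=(1,2) exec_start@7 write@10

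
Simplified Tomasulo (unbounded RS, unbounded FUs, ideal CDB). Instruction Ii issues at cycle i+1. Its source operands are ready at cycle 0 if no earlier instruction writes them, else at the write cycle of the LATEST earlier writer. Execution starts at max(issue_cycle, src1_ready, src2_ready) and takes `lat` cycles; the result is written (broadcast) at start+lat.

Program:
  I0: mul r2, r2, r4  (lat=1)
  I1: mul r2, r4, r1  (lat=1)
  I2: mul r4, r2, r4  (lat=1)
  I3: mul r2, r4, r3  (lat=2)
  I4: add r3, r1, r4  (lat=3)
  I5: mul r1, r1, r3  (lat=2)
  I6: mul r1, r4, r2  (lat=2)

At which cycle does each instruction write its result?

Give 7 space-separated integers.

I0 mul r2: issue@1 deps=(None,None) exec_start@1 write@2
I1 mul r2: issue@2 deps=(None,None) exec_start@2 write@3
I2 mul r4: issue@3 deps=(1,None) exec_start@3 write@4
I3 mul r2: issue@4 deps=(2,None) exec_start@4 write@6
I4 add r3: issue@5 deps=(None,2) exec_start@5 write@8
I5 mul r1: issue@6 deps=(None,4) exec_start@8 write@10
I6 mul r1: issue@7 deps=(2,3) exec_start@7 write@9

Answer: 2 3 4 6 8 10 9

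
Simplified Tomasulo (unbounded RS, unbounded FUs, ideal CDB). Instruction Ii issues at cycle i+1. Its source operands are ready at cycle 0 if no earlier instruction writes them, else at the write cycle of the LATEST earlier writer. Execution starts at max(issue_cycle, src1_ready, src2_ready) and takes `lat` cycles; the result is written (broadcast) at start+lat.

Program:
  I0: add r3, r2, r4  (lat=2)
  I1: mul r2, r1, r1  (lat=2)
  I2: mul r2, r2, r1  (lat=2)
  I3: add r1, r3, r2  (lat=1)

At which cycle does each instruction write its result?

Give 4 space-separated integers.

Answer: 3 4 6 7

Derivation:
I0 add r3: issue@1 deps=(None,None) exec_start@1 write@3
I1 mul r2: issue@2 deps=(None,None) exec_start@2 write@4
I2 mul r2: issue@3 deps=(1,None) exec_start@4 write@6
I3 add r1: issue@4 deps=(0,2) exec_start@6 write@7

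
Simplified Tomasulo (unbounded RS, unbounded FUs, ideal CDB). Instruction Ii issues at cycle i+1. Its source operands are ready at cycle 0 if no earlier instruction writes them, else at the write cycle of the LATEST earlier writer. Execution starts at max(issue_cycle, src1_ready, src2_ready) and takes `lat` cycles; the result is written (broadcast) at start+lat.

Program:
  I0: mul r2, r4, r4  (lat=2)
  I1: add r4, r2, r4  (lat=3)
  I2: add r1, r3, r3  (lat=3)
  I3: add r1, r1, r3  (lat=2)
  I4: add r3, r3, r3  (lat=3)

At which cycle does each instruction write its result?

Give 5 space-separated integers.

I0 mul r2: issue@1 deps=(None,None) exec_start@1 write@3
I1 add r4: issue@2 deps=(0,None) exec_start@3 write@6
I2 add r1: issue@3 deps=(None,None) exec_start@3 write@6
I3 add r1: issue@4 deps=(2,None) exec_start@6 write@8
I4 add r3: issue@5 deps=(None,None) exec_start@5 write@8

Answer: 3 6 6 8 8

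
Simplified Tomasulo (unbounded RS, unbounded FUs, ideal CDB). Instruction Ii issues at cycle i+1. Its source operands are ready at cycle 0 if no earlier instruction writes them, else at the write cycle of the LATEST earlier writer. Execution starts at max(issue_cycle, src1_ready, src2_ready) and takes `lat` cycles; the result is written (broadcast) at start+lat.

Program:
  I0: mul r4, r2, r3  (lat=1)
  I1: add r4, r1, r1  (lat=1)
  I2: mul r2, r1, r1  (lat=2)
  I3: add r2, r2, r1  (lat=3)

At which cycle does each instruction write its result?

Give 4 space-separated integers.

I0 mul r4: issue@1 deps=(None,None) exec_start@1 write@2
I1 add r4: issue@2 deps=(None,None) exec_start@2 write@3
I2 mul r2: issue@3 deps=(None,None) exec_start@3 write@5
I3 add r2: issue@4 deps=(2,None) exec_start@5 write@8

Answer: 2 3 5 8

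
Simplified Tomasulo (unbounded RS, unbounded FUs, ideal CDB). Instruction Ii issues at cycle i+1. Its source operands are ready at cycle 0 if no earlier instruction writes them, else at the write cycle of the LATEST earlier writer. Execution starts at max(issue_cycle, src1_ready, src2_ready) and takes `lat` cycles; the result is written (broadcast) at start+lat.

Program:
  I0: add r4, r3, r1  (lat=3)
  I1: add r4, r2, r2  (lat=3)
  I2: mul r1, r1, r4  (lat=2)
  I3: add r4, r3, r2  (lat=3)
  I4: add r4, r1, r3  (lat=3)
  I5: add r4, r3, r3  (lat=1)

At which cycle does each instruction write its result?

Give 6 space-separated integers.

Answer: 4 5 7 7 10 7

Derivation:
I0 add r4: issue@1 deps=(None,None) exec_start@1 write@4
I1 add r4: issue@2 deps=(None,None) exec_start@2 write@5
I2 mul r1: issue@3 deps=(None,1) exec_start@5 write@7
I3 add r4: issue@4 deps=(None,None) exec_start@4 write@7
I4 add r4: issue@5 deps=(2,None) exec_start@7 write@10
I5 add r4: issue@6 deps=(None,None) exec_start@6 write@7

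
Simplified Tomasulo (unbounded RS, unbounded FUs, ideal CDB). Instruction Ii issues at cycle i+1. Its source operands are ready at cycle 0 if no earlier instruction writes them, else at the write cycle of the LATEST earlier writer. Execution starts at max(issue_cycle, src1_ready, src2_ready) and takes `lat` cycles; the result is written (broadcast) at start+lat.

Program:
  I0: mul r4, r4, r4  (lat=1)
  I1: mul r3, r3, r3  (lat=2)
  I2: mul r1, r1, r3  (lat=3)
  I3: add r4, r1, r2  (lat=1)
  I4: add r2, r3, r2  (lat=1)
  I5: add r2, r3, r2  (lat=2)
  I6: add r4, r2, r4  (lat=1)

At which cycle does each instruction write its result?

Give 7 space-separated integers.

Answer: 2 4 7 8 6 8 9

Derivation:
I0 mul r4: issue@1 deps=(None,None) exec_start@1 write@2
I1 mul r3: issue@2 deps=(None,None) exec_start@2 write@4
I2 mul r1: issue@3 deps=(None,1) exec_start@4 write@7
I3 add r4: issue@4 deps=(2,None) exec_start@7 write@8
I4 add r2: issue@5 deps=(1,None) exec_start@5 write@6
I5 add r2: issue@6 deps=(1,4) exec_start@6 write@8
I6 add r4: issue@7 deps=(5,3) exec_start@8 write@9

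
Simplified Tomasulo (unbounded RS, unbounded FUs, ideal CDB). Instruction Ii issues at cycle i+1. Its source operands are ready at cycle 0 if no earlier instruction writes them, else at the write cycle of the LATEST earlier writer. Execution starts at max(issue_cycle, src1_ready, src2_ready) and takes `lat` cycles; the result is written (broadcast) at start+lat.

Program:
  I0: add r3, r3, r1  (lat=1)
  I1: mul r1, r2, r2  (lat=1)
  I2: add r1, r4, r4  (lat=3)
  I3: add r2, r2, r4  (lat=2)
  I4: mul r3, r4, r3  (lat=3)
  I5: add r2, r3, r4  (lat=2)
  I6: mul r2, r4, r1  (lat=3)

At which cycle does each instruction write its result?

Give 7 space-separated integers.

Answer: 2 3 6 6 8 10 10

Derivation:
I0 add r3: issue@1 deps=(None,None) exec_start@1 write@2
I1 mul r1: issue@2 deps=(None,None) exec_start@2 write@3
I2 add r1: issue@3 deps=(None,None) exec_start@3 write@6
I3 add r2: issue@4 deps=(None,None) exec_start@4 write@6
I4 mul r3: issue@5 deps=(None,0) exec_start@5 write@8
I5 add r2: issue@6 deps=(4,None) exec_start@8 write@10
I6 mul r2: issue@7 deps=(None,2) exec_start@7 write@10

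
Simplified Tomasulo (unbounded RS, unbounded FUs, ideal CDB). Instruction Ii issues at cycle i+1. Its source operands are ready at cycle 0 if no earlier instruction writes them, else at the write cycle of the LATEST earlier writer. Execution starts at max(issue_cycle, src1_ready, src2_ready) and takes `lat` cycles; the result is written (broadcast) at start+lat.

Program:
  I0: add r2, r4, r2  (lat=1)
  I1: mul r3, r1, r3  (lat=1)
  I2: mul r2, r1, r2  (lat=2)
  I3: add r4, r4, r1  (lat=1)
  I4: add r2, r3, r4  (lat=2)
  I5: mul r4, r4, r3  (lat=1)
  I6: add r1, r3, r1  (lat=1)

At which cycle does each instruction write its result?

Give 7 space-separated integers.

I0 add r2: issue@1 deps=(None,None) exec_start@1 write@2
I1 mul r3: issue@2 deps=(None,None) exec_start@2 write@3
I2 mul r2: issue@3 deps=(None,0) exec_start@3 write@5
I3 add r4: issue@4 deps=(None,None) exec_start@4 write@5
I4 add r2: issue@5 deps=(1,3) exec_start@5 write@7
I5 mul r4: issue@6 deps=(3,1) exec_start@6 write@7
I6 add r1: issue@7 deps=(1,None) exec_start@7 write@8

Answer: 2 3 5 5 7 7 8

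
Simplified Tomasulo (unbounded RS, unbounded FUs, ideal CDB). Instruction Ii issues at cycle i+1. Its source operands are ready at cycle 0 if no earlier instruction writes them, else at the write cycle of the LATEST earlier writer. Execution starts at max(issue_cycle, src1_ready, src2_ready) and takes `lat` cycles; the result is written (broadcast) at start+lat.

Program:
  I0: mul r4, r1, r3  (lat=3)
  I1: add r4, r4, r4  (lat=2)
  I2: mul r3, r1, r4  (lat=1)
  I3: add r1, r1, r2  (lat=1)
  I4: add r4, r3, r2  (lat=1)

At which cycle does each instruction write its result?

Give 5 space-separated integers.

I0 mul r4: issue@1 deps=(None,None) exec_start@1 write@4
I1 add r4: issue@2 deps=(0,0) exec_start@4 write@6
I2 mul r3: issue@3 deps=(None,1) exec_start@6 write@7
I3 add r1: issue@4 deps=(None,None) exec_start@4 write@5
I4 add r4: issue@5 deps=(2,None) exec_start@7 write@8

Answer: 4 6 7 5 8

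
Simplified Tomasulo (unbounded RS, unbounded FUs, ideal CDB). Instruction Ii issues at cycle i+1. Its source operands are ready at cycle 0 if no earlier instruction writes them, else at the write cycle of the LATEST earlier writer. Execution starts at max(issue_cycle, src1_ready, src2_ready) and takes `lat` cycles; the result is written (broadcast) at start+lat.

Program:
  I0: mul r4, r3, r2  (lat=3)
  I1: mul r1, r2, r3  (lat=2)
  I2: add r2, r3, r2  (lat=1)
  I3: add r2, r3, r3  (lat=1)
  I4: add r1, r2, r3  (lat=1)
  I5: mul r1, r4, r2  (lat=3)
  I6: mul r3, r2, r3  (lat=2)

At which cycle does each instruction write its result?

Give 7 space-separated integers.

I0 mul r4: issue@1 deps=(None,None) exec_start@1 write@4
I1 mul r1: issue@2 deps=(None,None) exec_start@2 write@4
I2 add r2: issue@3 deps=(None,None) exec_start@3 write@4
I3 add r2: issue@4 deps=(None,None) exec_start@4 write@5
I4 add r1: issue@5 deps=(3,None) exec_start@5 write@6
I5 mul r1: issue@6 deps=(0,3) exec_start@6 write@9
I6 mul r3: issue@7 deps=(3,None) exec_start@7 write@9

Answer: 4 4 4 5 6 9 9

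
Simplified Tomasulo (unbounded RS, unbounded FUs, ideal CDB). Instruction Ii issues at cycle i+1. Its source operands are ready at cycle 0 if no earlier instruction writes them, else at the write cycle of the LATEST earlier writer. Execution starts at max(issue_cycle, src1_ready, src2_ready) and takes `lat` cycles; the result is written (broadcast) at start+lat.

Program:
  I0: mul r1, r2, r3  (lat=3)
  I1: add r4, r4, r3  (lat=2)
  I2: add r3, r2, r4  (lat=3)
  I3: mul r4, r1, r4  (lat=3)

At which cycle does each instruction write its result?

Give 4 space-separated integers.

I0 mul r1: issue@1 deps=(None,None) exec_start@1 write@4
I1 add r4: issue@2 deps=(None,None) exec_start@2 write@4
I2 add r3: issue@3 deps=(None,1) exec_start@4 write@7
I3 mul r4: issue@4 deps=(0,1) exec_start@4 write@7

Answer: 4 4 7 7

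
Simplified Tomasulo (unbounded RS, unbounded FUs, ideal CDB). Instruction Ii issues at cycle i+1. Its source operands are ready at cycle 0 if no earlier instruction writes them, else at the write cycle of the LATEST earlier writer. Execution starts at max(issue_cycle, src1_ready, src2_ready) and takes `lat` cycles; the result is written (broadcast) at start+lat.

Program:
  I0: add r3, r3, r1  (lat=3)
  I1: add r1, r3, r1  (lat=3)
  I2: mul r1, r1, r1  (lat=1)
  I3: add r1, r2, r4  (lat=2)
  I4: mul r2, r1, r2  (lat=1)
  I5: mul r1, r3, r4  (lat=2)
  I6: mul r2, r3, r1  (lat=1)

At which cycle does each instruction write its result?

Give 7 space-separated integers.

Answer: 4 7 8 6 7 8 9

Derivation:
I0 add r3: issue@1 deps=(None,None) exec_start@1 write@4
I1 add r1: issue@2 deps=(0,None) exec_start@4 write@7
I2 mul r1: issue@3 deps=(1,1) exec_start@7 write@8
I3 add r1: issue@4 deps=(None,None) exec_start@4 write@6
I4 mul r2: issue@5 deps=(3,None) exec_start@6 write@7
I5 mul r1: issue@6 deps=(0,None) exec_start@6 write@8
I6 mul r2: issue@7 deps=(0,5) exec_start@8 write@9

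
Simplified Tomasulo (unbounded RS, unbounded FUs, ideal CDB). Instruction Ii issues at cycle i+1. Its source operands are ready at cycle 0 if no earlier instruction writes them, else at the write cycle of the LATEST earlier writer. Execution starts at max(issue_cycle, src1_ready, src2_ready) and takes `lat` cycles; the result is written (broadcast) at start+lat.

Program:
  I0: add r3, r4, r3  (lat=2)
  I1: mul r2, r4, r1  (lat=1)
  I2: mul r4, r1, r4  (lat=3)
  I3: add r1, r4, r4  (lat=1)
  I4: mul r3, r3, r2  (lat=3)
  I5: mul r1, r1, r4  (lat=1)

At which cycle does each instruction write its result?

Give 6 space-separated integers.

I0 add r3: issue@1 deps=(None,None) exec_start@1 write@3
I1 mul r2: issue@2 deps=(None,None) exec_start@2 write@3
I2 mul r4: issue@3 deps=(None,None) exec_start@3 write@6
I3 add r1: issue@4 deps=(2,2) exec_start@6 write@7
I4 mul r3: issue@5 deps=(0,1) exec_start@5 write@8
I5 mul r1: issue@6 deps=(3,2) exec_start@7 write@8

Answer: 3 3 6 7 8 8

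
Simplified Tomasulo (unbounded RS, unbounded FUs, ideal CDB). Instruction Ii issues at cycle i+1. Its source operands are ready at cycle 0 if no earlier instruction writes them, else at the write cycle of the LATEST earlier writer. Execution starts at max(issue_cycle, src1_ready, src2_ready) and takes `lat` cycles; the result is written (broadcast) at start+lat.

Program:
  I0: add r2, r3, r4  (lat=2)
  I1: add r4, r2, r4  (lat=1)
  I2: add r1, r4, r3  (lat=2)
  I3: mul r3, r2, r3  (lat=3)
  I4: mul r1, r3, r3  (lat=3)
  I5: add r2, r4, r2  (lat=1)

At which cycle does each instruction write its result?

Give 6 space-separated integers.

Answer: 3 4 6 7 10 7

Derivation:
I0 add r2: issue@1 deps=(None,None) exec_start@1 write@3
I1 add r4: issue@2 deps=(0,None) exec_start@3 write@4
I2 add r1: issue@3 deps=(1,None) exec_start@4 write@6
I3 mul r3: issue@4 deps=(0,None) exec_start@4 write@7
I4 mul r1: issue@5 deps=(3,3) exec_start@7 write@10
I5 add r2: issue@6 deps=(1,0) exec_start@6 write@7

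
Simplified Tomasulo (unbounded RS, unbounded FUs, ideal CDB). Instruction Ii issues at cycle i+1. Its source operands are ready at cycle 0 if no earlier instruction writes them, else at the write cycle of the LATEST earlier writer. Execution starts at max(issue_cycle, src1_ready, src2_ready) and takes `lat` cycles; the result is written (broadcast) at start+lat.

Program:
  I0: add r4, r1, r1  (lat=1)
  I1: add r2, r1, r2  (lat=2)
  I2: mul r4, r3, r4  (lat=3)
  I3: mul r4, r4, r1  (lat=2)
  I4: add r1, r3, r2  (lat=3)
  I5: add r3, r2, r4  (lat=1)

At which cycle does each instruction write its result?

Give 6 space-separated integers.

Answer: 2 4 6 8 8 9

Derivation:
I0 add r4: issue@1 deps=(None,None) exec_start@1 write@2
I1 add r2: issue@2 deps=(None,None) exec_start@2 write@4
I2 mul r4: issue@3 deps=(None,0) exec_start@3 write@6
I3 mul r4: issue@4 deps=(2,None) exec_start@6 write@8
I4 add r1: issue@5 deps=(None,1) exec_start@5 write@8
I5 add r3: issue@6 deps=(1,3) exec_start@8 write@9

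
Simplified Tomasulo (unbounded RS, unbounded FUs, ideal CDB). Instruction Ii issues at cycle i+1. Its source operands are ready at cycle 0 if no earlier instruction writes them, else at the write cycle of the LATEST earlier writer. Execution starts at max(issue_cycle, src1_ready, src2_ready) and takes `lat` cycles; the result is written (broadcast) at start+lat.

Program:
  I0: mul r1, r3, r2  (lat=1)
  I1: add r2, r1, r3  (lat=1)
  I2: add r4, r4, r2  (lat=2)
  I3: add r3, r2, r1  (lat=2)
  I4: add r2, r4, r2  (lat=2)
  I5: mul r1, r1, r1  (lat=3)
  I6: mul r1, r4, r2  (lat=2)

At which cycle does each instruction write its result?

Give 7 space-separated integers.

I0 mul r1: issue@1 deps=(None,None) exec_start@1 write@2
I1 add r2: issue@2 deps=(0,None) exec_start@2 write@3
I2 add r4: issue@3 deps=(None,1) exec_start@3 write@5
I3 add r3: issue@4 deps=(1,0) exec_start@4 write@6
I4 add r2: issue@5 deps=(2,1) exec_start@5 write@7
I5 mul r1: issue@6 deps=(0,0) exec_start@6 write@9
I6 mul r1: issue@7 deps=(2,4) exec_start@7 write@9

Answer: 2 3 5 6 7 9 9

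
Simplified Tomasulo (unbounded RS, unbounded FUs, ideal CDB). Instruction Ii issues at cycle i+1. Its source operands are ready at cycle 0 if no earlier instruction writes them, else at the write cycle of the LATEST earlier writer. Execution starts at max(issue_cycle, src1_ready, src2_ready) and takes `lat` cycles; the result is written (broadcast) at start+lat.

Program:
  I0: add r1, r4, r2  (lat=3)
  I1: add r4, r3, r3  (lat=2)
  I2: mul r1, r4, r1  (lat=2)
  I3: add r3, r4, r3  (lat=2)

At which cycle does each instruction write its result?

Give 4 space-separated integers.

I0 add r1: issue@1 deps=(None,None) exec_start@1 write@4
I1 add r4: issue@2 deps=(None,None) exec_start@2 write@4
I2 mul r1: issue@3 deps=(1,0) exec_start@4 write@6
I3 add r3: issue@4 deps=(1,None) exec_start@4 write@6

Answer: 4 4 6 6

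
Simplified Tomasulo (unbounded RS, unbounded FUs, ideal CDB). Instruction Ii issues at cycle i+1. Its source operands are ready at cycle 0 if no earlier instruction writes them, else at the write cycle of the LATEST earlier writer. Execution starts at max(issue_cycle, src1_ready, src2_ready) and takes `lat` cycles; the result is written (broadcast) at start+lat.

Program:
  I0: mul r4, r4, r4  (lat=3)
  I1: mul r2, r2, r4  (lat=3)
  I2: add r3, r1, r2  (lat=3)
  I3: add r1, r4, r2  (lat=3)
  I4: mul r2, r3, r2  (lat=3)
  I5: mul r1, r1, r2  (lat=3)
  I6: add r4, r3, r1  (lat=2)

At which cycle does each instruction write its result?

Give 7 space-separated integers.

Answer: 4 7 10 10 13 16 18

Derivation:
I0 mul r4: issue@1 deps=(None,None) exec_start@1 write@4
I1 mul r2: issue@2 deps=(None,0) exec_start@4 write@7
I2 add r3: issue@3 deps=(None,1) exec_start@7 write@10
I3 add r1: issue@4 deps=(0,1) exec_start@7 write@10
I4 mul r2: issue@5 deps=(2,1) exec_start@10 write@13
I5 mul r1: issue@6 deps=(3,4) exec_start@13 write@16
I6 add r4: issue@7 deps=(2,5) exec_start@16 write@18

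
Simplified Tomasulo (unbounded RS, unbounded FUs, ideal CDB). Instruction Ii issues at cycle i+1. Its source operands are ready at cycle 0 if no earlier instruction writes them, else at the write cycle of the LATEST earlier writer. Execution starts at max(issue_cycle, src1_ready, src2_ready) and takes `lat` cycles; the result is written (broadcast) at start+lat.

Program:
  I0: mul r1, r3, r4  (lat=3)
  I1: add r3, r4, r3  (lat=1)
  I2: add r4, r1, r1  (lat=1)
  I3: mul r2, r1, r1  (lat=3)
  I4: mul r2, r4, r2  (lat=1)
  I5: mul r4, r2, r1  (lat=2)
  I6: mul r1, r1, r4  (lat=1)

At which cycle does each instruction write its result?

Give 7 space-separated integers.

I0 mul r1: issue@1 deps=(None,None) exec_start@1 write@4
I1 add r3: issue@2 deps=(None,None) exec_start@2 write@3
I2 add r4: issue@3 deps=(0,0) exec_start@4 write@5
I3 mul r2: issue@4 deps=(0,0) exec_start@4 write@7
I4 mul r2: issue@5 deps=(2,3) exec_start@7 write@8
I5 mul r4: issue@6 deps=(4,0) exec_start@8 write@10
I6 mul r1: issue@7 deps=(0,5) exec_start@10 write@11

Answer: 4 3 5 7 8 10 11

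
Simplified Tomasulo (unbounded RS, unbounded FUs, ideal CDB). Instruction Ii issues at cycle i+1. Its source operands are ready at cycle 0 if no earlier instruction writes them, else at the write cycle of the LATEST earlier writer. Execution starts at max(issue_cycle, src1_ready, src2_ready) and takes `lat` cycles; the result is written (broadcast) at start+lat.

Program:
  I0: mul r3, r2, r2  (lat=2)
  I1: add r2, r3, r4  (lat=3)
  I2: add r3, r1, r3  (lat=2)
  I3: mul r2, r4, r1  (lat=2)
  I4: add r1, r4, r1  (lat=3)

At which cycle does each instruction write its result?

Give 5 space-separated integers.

Answer: 3 6 5 6 8

Derivation:
I0 mul r3: issue@1 deps=(None,None) exec_start@1 write@3
I1 add r2: issue@2 deps=(0,None) exec_start@3 write@6
I2 add r3: issue@3 deps=(None,0) exec_start@3 write@5
I3 mul r2: issue@4 deps=(None,None) exec_start@4 write@6
I4 add r1: issue@5 deps=(None,None) exec_start@5 write@8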